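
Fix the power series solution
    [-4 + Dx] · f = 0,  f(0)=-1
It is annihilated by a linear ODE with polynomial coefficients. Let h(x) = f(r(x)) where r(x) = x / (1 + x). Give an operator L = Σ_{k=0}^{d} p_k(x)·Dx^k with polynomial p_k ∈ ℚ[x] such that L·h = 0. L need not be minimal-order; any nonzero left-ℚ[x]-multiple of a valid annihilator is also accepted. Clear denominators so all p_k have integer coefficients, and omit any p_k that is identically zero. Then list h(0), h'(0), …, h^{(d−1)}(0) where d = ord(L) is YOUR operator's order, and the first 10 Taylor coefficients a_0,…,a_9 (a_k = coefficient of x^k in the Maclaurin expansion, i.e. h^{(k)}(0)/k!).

f: a_k = -1, -4, -8, -32/3, -32/3, -128/15, -256/45, -1024/315, -512/315, -2048/2835, …
Change of var in L_f (x↦r) gives L₀.
L = -4 + (1 + 2·x + x^2)·Dx  (order 1).
h: a_k = -1, -4, -4, 4/3, 4/3, -28/15, 44/45, 68/315, -316/315, 3316/2835, …
ICs: h(0) = -1.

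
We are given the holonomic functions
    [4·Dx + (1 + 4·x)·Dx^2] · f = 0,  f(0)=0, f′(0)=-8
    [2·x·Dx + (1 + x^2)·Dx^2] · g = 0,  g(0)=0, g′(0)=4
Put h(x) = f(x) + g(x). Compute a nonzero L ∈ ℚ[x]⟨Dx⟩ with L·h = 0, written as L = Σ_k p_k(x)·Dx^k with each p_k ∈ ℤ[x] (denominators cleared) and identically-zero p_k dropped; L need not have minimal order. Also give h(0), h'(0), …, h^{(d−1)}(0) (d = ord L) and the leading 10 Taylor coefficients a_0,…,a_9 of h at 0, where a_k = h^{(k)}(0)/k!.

f: a_k = 0, -8, 16, -128/3, 128, -2048/5, 4096/3, -32768/7, 16384, -524288/9, …
g: a_k = 0, 4, 0, -4/3, 0, 4/5, 0, -4/7, 0, 4/9, …
h₀=f+g: left-lcm gives L₀, ord ≤ 4.
L = (-4 - 48·x + 12·x^2 + 16·x^3)·Dx + (-17 - 8·x - 45·x^2 + 24·x^3 + 32·x^4)·Dx^2 + (-2 - 7·x + 4·x^2 + x^3 + 6·x^4 + 8·x^5)·Dx^3  (order 3).
h: a_k = 0, -4, 16, -44, 128, -2044/5, 4096/3, -32772/7, 16384, -524284/9, …
ICs: h(0) = 0, h′(0) = -4, h′′(0) = 32.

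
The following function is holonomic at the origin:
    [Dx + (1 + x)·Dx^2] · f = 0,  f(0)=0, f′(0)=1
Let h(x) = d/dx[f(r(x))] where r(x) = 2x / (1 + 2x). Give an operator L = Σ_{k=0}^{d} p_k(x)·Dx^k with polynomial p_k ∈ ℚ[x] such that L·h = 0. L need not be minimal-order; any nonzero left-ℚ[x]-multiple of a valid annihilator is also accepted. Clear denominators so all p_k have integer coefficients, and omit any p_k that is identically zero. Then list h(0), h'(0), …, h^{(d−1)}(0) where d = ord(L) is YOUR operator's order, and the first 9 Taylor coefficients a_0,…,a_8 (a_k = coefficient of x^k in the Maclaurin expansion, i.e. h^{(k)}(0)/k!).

L = (6 + 16·x) + (1 + 6·x + 8·x^2)·Dx  (order 1).
h: a_k = 2, -12, 56, -240, 992, -4032, 16256, -65280, 261632, …
ICs: h(0) = 2.

f: a_k = 0, 1, -1/2, 1/3, -1/4, 1/5, -1/6, 1/7, -1/8, …
Substitute x→r, Dx→(1/r')Dx; clear ⇒ L₀.
h₀' ⇒ L via d/dx closure of L₀.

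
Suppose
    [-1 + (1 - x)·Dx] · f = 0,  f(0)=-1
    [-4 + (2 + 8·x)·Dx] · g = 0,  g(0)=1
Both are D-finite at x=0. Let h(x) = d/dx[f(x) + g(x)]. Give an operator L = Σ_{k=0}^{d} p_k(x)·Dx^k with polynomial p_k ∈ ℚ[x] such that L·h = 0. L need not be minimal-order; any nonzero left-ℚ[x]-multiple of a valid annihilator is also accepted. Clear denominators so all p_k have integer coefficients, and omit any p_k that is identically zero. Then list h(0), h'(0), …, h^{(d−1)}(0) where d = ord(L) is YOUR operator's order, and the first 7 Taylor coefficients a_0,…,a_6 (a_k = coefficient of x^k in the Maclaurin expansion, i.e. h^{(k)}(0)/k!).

L = (-18 - 12·x) + (3 - 36·x - 42·x^2)·Dx + (2 + 9·x + x^2 - 12·x^3)·Dx^2  (order 2).
h: a_k = 1, -6, 9, -44, 135, -510, 1841, …
ICs: h(0) = 1, h′(0) = -6.

f: a_k = -1, -1, -1, -1, -1, -1, -1, …
g: a_k = 1, 2, -2, 4, -10, 28, -84, …
f+g: L₀ = lclm(L_f,L_g), ord ≤ 1+1.
h=h₀': d/dx-closure on L₀ ⇒ L.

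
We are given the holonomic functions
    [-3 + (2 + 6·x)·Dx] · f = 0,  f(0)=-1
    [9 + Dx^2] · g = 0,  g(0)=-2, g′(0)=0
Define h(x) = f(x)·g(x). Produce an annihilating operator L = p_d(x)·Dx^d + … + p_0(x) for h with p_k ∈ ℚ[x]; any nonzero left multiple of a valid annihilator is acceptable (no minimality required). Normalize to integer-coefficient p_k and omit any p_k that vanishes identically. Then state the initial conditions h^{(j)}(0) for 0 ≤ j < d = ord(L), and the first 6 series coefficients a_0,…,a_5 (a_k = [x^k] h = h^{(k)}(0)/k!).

f: a_k = -1, -3/2, 9/8, -27/16, 405/128, -1701/256, …
g: a_k = -2, 0, 9, 0, -27/4, 0, …
Sym-product of L_f,L_g gives L₀ (≤ ord 2).
L = (63 + 216·x + 324·x^2) + (-12 - 36·x)·Dx + (4 + 24·x + 36·x^2)·Dx^2  (order 2).
h: a_k = 2, 3, -45/4, -81/8, 675/64, 1053/128, …
ICs: h(0) = 2, h′(0) = 3.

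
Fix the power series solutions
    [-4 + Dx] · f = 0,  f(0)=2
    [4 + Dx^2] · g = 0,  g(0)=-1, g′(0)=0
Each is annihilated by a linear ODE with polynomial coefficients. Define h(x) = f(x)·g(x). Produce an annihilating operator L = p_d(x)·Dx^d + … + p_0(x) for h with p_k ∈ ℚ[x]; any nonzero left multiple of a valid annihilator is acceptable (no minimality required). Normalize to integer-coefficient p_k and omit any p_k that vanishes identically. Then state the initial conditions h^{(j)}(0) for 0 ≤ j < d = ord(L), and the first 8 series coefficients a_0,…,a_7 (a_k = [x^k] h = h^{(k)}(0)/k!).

L = 20 - 8·Dx + Dx^2  (order 2).
h: a_k = -2, -8, -12, -16/3, 28/3, 304/15, 104/5, 4448/315, …
ICs: h(0) = -2, h′(0) = -8.

f: a_k = 2, 8, 16, 64/3, 64/3, 256/15, 512/45, 2048/315, …
g: a_k = -1, 0, 2, 0, -2/3, 0, 4/45, 0, …
f·g: L₀ = L_f ⊗_s L_g, ord ≤ 1·2.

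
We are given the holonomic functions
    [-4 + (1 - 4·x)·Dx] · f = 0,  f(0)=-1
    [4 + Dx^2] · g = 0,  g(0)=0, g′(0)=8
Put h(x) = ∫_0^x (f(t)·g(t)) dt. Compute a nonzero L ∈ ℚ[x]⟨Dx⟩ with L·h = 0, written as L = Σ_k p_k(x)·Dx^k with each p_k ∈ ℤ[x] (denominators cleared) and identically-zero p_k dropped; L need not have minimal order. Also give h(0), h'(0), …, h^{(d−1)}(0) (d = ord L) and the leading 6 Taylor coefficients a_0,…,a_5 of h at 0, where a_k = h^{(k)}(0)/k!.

L = (-4 + 16·x)·Dx + 8·Dx^2 + (-1 + 4·x)·Dx^3  (order 3).
h: a_k = 0, 0, -4, -32/3, -92/3, -1472/15, …
ICs: h(0) = 0, h′(0) = 0, h′′(0) = -8.

f: a_k = -1, -4, -16, -64, -256, -1024, …
g: a_k = 0, 8, 0, -16/3, 0, 16/15, …
Product ⇒ symmetric product L₀, ord ≤ 2.
h=∫h₀ ⇒ L = L₀·Dx.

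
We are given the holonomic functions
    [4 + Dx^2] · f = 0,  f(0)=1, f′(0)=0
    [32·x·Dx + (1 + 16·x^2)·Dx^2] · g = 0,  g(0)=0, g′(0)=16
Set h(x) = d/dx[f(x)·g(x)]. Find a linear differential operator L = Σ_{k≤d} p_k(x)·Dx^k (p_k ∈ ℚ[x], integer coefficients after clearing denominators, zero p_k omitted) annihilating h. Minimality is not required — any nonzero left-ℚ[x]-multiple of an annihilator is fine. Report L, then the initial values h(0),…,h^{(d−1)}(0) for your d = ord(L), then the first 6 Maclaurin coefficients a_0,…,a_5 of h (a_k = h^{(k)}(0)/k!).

L = (62288 + 2213376·x^2 + 73428992·x^4 + 58982400·x^6 + 3145728·x^8 - 167772160·x^10 + 268435456·x^12) + (35072·x + 2871296·x^3 + 39976960·x^5 + 52428800·x^7 + 83886080·x^9 + 268435456·x^11)·Dx + (15912 + 579328·x^2 + 18954240·x^4 + 19529728·x^6 + 9961472·x^8 - 16777216·x^10 + 134217728·x^12)·Dx^2 + (8768·x + 717824·x^3 + 9994240·x^5 + 13107200·x^7 + 20971520·x^9 + 67108864·x^11)·Dx^3 + (85 + 6496·x^2 + 149248·x^4 + 1196032·x^6 + 2293760·x^8 + 6291456·x^10 + 16777216·x^12)·Dx^4  (order 4).
h: a_k = 16, 0, -352, 0, 15008/3, 0, …
ICs: h(0) = 16, h′(0) = 0, h′′(0) = -704, h′′′(0) = 0.

f: a_k = 1, 0, -2, 0, 2/3, 0, …
g: a_k = 0, 16, 0, -256/3, 0, 4096/5, …
Product ⇒ symmetric product L₀, ord ≤ 4.
Derive L from L₀ (diff closure).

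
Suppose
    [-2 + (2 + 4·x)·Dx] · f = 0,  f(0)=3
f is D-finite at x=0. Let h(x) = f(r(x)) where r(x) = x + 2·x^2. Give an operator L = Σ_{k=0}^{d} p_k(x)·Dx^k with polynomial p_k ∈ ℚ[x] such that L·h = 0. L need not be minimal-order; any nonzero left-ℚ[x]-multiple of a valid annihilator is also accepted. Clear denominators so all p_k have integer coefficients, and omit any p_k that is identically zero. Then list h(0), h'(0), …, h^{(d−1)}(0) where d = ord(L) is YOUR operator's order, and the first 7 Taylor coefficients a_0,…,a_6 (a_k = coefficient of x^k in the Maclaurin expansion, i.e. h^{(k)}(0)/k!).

f: a_k = 3, 3, -3/2, 3/2, -15/8, 21/8, -63/16, …
f∘r: x↦r, Dx↦Dx/r' in L_f ⇒ L₀.
L = (-1 - 4·x) + (1 + 2·x + 4·x^2)·Dx  (order 1).
h: a_k = 3, 3, 9/2, -9/2, 9/8, 45/8, -171/16, …
ICs: h(0) = 3.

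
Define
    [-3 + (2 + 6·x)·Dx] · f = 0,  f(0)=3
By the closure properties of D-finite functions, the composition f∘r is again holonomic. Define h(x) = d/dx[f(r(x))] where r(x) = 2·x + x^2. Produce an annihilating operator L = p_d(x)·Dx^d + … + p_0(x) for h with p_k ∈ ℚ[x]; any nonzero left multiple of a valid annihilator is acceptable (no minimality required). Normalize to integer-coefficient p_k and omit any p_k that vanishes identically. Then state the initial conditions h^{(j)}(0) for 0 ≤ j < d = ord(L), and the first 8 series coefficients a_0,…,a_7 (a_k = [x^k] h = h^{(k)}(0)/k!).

f: a_k = 3, 9/2, -27/8, 81/16, -1215/128, 5103/256, -45927/1024, 216513/2048, …
Change of var in L_f (x↦r) gives L₀.
Differentiate: ansatz ord ≤ ord L₀ ⇒ L.
L = -2 + (-1 - 7·x - 9·x^2 - 3·x^3)·Dx  (order 1).
h: a_k = 9, -18, 81, -378, 3645/2, -8991, 90153/2, -228663, …
ICs: h(0) = 9.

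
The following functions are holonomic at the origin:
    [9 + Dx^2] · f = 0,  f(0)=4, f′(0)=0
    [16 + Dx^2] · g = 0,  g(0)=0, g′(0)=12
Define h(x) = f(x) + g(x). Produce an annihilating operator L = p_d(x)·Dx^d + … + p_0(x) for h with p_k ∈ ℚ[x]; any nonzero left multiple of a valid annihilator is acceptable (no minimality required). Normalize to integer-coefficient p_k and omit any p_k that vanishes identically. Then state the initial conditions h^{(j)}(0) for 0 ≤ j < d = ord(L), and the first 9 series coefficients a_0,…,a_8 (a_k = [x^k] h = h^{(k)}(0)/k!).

L = 144 + 25·Dx^2 + Dx^4  (order 4).
h: a_k = 4, 12, -18, -32, 27/2, 128/5, -81/20, -1024/105, 729/1120, …
ICs: h(0) = 4, h′(0) = 12, h′′(0) = -36, h′′′(0) = -192.

f: a_k = 4, 0, -18, 0, 27/2, 0, -81/20, 0, 729/1120, …
g: a_k = 0, 12, 0, -32, 0, 128/5, 0, -1024/105, 0, …
h₀=f+g: left-lcm gives L₀, ord ≤ 4.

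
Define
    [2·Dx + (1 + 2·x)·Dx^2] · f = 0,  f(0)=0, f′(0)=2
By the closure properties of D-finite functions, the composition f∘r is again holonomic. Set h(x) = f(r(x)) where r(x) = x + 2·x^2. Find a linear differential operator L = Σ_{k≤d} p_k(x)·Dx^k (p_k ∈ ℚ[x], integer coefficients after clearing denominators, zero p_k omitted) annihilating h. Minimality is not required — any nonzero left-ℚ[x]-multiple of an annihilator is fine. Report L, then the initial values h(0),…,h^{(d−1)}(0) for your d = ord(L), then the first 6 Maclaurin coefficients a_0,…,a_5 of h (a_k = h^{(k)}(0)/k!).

L = (-2 + 8·x + 16·x^2)·Dx + (1 + 6·x + 12·x^2 + 16·x^3)·Dx^2  (order 2).
h: a_k = 0, 2, 2, -16/3, 4, 32/5, …
ICs: h(0) = 0, h′(0) = 2.

f: a_k = 0, 2, -2, 8/3, -4, 32/5, …
L₀ from L_f via x↦r, Dx↦r'^{-1}Dx.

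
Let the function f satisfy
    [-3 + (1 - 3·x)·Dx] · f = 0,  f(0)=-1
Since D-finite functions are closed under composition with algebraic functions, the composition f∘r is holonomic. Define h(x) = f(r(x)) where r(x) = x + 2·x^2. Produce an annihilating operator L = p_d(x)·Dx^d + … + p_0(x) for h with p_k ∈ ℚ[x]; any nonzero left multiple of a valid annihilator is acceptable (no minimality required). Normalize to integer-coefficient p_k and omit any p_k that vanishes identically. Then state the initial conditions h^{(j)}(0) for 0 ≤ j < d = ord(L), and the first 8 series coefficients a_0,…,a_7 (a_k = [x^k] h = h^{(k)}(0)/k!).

L = (3 + 12·x) + (-1 + 3·x + 6·x^2)·Dx  (order 1).
h: a_k = -1, -3, -15, -63, -279, -1215, -5319, -23247, …
ICs: h(0) = -1.

f: a_k = -1, -3, -9, -27, -81, -243, -729, -2187, …
Substitute x→r, Dx→(1/r')Dx; clear ⇒ L₀.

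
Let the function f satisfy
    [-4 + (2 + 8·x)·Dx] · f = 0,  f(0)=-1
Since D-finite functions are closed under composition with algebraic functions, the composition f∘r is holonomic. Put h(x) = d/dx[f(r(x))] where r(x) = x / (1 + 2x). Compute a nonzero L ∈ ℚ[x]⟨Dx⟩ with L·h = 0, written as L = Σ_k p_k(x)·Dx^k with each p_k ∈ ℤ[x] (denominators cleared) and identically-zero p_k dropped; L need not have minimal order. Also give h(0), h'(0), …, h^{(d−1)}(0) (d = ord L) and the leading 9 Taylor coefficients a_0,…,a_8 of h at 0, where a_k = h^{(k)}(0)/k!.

f: a_k = -1, -2, 2, -4, 10, -28, 84, -264, 858, …
Change of var in L_f (x↦r) gives L₀.
h=h₀': d/dx-closure on L₀ ⇒ L.
L = (-6 - 24·x) + (-1 - 8·x - 12·x^2)·Dx  (order 1).
h: a_k = -2, 12, -60, 296, -1500, 7848, -42168, 231120, -1285164, …
ICs: h(0) = -2.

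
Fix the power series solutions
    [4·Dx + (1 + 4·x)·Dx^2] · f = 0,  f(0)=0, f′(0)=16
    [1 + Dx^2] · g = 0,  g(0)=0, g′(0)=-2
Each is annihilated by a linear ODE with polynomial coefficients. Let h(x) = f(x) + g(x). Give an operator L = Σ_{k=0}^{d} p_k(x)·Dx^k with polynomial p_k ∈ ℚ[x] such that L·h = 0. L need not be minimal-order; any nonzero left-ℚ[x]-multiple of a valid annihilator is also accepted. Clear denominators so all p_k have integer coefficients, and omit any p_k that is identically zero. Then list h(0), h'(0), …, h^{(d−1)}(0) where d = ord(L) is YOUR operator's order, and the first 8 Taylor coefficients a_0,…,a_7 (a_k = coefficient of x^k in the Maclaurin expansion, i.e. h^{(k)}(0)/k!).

f: a_k = 0, 16, -32, 256/3, -256, 4096/5, -8192/3, 65536/7, …
g: a_k = 0, -2, 0, 1/3, 0, -1/60, 0, 1/2520, …
Weyl lclm of L_f,L_g ⇒ L₀ (ord ≤ 4).
L = (388 + 32·x + 64·x^2)·Dx + (33 + 140·x + 48·x^2 + 64·x^3)·Dx^2 + (388 + 32·x + 64·x^2)·Dx^3 + (33 + 140·x + 48·x^2 + 64·x^3)·Dx^4  (order 4).
h: a_k = 0, 14, -32, 257/3, -256, 49151/60, -8192/3, 3370423/360, …
ICs: h(0) = 0, h′(0) = 14, h′′(0) = -64, h′′′(0) = 514.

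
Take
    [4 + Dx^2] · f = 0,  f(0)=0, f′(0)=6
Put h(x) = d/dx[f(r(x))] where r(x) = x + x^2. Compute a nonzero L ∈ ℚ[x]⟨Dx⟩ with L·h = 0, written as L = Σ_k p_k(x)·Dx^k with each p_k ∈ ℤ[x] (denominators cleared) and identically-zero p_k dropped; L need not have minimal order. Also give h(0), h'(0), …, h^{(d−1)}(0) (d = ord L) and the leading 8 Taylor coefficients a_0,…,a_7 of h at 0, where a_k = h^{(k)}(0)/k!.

f: a_k = 0, 6, 0, -4, 0, 4/5, 0, -8/105, …
h₀=f(r): pull back L_f along r ⇒ L₀.
Differentiate: ansatz ord ≤ ord L₀ ⇒ L.
L = (16 + 32·x + 96·x^2 + 128·x^3 + 64·x^4) + (-6 - 12·x)·Dx + (1 + 4·x + 4·x^2)·Dx^2  (order 2).
h: a_k = 6, 12, -12, -48, -56, 0, 832/15, 896/15, …
ICs: h(0) = 6, h′(0) = 12.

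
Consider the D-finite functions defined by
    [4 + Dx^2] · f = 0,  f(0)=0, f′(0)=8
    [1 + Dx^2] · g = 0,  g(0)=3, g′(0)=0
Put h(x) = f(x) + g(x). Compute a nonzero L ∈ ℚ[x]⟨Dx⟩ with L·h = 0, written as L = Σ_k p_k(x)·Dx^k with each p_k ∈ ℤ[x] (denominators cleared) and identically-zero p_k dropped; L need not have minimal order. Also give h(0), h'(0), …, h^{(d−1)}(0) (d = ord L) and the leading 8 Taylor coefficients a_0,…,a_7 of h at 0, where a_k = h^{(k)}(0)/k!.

f: a_k = 0, 8, 0, -16/3, 0, 16/15, 0, -32/315, …
g: a_k = 3, 0, -3/2, 0, 1/8, 0, -1/240, 0, …
Weyl lclm of L_f,L_g ⇒ L₀ (ord ≤ 4).
L = 4 + 5·Dx^2 + Dx^4  (order 4).
h: a_k = 3, 8, -3/2, -16/3, 1/8, 16/15, -1/240, -32/315, …
ICs: h(0) = 3, h′(0) = 8, h′′(0) = -3, h′′′(0) = -32.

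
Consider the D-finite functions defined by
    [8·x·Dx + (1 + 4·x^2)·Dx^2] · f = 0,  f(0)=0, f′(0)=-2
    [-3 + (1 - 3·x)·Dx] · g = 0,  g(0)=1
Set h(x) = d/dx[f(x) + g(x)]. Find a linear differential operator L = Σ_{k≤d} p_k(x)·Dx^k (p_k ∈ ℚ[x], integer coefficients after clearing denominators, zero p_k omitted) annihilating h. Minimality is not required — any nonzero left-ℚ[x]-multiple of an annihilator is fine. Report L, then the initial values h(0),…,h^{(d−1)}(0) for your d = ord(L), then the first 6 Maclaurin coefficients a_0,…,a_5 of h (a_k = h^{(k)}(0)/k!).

L = (24 - 288·x - 288·x^2) + (-31 + 24·x - 204·x^2 - 288·x^3)·Dx + (3 - 5·x - 20·x^3 - 48·x^4)·Dx^2  (order 2).
h: a_k = 1, 18, 89, 324, 1183, 4374, …
ICs: h(0) = 1, h′(0) = 18.

f: a_k = 0, -2, 0, 8/3, 0, -32/5, …
g: a_k = 1, 3, 9, 27, 81, 243, …
Weyl lclm of L_f,L_g ⇒ L₀ (ord ≤ 3).
h₀' ⇒ L via d/dx closure of L₀.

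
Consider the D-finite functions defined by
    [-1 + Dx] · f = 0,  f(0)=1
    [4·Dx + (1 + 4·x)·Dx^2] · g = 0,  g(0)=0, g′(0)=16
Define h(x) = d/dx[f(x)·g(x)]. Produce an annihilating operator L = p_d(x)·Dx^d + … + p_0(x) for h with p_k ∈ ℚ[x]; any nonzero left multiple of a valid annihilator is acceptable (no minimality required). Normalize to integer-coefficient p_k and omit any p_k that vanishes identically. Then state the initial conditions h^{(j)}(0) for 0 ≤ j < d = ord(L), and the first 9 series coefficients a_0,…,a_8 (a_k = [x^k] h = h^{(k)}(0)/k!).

L = (25 - 24·x + 16·x^2) + (-22 + 32·x - 32·x^2)·Dx + (-3 - 8·x + 16·x^2)·Dx^2  (order 2).
h: a_k = 16, -32, 184, -736, 3006, -36476/3, 2205587/45, -8872024/45, 665269331/840, …
ICs: h(0) = 16, h′(0) = -32.

f: a_k = 1, 1, 1/2, 1/6, 1/24, 1/120, 1/720, 1/5040, 1/40320, …
g: a_k = 0, 16, -32, 256/3, -256, 4096/5, -8192/3, 65536/7, -32768, …
f·g: L₀ = L_f ⊗_s L_g, ord ≤ 1·2.
h₀' ⇒ L via d/dx closure of L₀.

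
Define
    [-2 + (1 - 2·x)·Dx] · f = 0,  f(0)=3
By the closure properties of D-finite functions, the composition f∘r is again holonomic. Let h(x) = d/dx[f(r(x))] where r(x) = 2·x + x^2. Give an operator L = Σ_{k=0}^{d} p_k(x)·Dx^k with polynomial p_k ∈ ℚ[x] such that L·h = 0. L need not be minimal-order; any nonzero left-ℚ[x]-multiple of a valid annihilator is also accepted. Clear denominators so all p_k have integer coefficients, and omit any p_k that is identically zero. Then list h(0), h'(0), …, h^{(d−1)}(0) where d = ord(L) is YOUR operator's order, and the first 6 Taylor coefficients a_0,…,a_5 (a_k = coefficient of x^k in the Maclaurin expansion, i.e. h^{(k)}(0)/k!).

L = (9 + 12·x + 6·x^2) + (-1 + 3·x + 6·x^2 + 2·x^3)·Dx  (order 1).
h: a_k = 12, 108, 720, 4272, 23760, 126864, …
ICs: h(0) = 12.

f: a_k = 3, 6, 12, 24, 48, 96, …
Substitute x→r, Dx→(1/r')Dx; clear ⇒ L₀.
Differentiate: ansatz ord ≤ ord L₀ ⇒ L.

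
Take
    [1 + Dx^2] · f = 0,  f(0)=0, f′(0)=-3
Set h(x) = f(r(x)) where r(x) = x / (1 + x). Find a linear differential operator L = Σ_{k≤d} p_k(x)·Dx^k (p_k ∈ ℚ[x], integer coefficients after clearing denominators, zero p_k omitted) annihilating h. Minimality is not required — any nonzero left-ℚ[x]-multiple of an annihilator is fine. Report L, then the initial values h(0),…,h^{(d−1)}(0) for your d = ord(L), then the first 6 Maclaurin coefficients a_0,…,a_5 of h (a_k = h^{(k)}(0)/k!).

f: a_k = 0, -3, 0, 1/2, 0, -1/40, …
Substitute x→r, Dx→(1/r')Dx; clear ⇒ L₀.
L = 1 + (2 + 6·x + 6·x^2 + 2·x^3)·Dx + (1 + 4·x + 6·x^2 + 4·x^3 + x^4)·Dx^2  (order 2).
h: a_k = 0, -3, 3, -5/2, 3/2, -1/40, …
ICs: h(0) = 0, h′(0) = -3.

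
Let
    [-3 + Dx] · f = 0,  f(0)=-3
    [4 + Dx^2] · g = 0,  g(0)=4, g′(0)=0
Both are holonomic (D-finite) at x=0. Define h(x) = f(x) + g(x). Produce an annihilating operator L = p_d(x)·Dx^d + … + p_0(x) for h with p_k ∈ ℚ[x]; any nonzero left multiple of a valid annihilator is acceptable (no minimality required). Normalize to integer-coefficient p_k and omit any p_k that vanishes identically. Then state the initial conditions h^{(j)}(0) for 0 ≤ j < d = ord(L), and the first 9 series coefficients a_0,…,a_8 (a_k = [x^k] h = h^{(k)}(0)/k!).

L = -12 + 4·Dx - 3·Dx^2 + Dx^3  (order 3).
h: a_k = 1, -9, -43/2, -27/2, -179/24, -243/40, -2443/720, -729/560, -18659/40320, …
ICs: h(0) = 1, h′(0) = -9, h′′(0) = -43.

f: a_k = -3, -9, -27/2, -27/2, -81/8, -243/40, -243/80, -729/560, -2187/4480, …
g: a_k = 4, 0, -8, 0, 8/3, 0, -16/45, 0, 8/315, …
f+g: L₀ = lclm(L_f,L_g), ord ≤ 1+2.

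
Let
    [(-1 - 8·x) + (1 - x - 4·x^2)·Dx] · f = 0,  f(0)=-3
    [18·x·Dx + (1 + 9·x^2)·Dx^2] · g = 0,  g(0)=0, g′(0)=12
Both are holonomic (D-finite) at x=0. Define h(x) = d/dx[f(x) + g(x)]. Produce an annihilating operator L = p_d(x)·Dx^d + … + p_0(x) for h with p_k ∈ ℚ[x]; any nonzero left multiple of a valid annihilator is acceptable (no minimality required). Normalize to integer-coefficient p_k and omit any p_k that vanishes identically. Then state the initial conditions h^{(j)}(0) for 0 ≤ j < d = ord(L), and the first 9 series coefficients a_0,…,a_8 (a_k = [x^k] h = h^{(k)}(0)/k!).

f: a_k = -3, -3, -15, -27, -87, -195, -543, -1323, -3495, …
g: a_k = 0, 12, 0, -36, 0, 972/5, 0, -8748/7, 0, …
f+g: L₀ = lclm(L_f,L_g), ord ≤ 1+2.
Derive L from L₀ (diff closure).
L = (-90 + 360·x + 6462·x^2 + 14688·x^3 + 63936·x^4 + 31104·x^6) + (36 + 294·x + 324·x^2 + 3198·x^3 + 13680·x^4 + 46080·x^5 + 3888·x^6 + 31104·x^7)·Dx + (-5 - 16·x - 160·x^2 + 96·x^3 - 555·x^4 + 2304·x^5 + 4896·x^6 + 1296·x^7 + 5184·x^8)·Dx^2  (order 2).
h: a_k = 9, -30, -189, -348, -3, -3258, -18009, -27960, -351, …
ICs: h(0) = 9, h′(0) = -30.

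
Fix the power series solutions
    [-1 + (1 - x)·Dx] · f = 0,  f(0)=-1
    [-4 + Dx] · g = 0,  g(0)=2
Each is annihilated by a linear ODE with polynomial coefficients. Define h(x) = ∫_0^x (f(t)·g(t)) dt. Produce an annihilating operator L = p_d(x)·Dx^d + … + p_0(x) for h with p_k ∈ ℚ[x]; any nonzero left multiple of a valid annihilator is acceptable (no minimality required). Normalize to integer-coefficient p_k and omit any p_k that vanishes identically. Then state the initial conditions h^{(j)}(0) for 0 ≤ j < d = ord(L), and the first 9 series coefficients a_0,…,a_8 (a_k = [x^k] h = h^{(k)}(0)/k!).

L = (5 - 4·x)·Dx + (-1 + x)·Dx^2  (order 2).
h: a_k = 0, -2, -5, -26/3, -71/6, -206/15, -643/45, -874/63, -16319/1260, …
ICs: h(0) = 0, h′(0) = -2.

f: a_k = -1, -1, -1, -1, -1, -1, -1, -1, -1, …
g: a_k = 2, 8, 16, 64/3, 64/3, 256/15, 512/45, 2048/315, 1024/315, …
L₀ := L_f ⊗_s L_g (sym. prod.), ord ≤ 1.
h=∫₀ˣh₀: take L = L₀·Dx.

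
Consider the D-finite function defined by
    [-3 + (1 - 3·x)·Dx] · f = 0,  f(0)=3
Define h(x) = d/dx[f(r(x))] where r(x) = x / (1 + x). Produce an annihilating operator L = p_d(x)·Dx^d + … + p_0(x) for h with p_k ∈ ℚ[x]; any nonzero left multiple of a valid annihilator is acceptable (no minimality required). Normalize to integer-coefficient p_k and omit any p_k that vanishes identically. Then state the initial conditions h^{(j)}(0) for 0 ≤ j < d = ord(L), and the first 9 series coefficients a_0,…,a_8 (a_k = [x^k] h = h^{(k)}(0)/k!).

L = 4 + (-1 + 2·x)·Dx  (order 1).
h: a_k = 9, 36, 108, 288, 720, 1728, 4032, 9216, 20736, …
ICs: h(0) = 9.

f: a_k = 3, 9, 27, 81, 243, 729, 2187, 6561, 19683, …
L₀ from L_f via x↦r, Dx↦r'^{-1}Dx.
Differentiate: ansatz ord ≤ ord L₀ ⇒ L.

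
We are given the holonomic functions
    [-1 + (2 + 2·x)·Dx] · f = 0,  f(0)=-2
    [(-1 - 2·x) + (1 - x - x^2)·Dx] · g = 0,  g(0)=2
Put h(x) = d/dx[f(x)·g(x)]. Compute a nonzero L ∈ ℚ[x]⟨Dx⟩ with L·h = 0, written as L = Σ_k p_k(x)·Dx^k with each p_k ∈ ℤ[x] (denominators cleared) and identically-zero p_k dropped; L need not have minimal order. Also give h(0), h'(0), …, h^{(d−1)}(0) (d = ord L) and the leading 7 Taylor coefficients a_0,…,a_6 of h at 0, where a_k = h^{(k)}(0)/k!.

L = (19 + 66·x + 81·x^2 + 50·x^3 + 15·x^4) + (-6 - 10·x + 6·x^2 + 26·x^3 + 22·x^4 + 6·x^5)·Dx  (order 1).
h: a_k = -6, -19, -189/4, -803/8, -13105/64, -50661/128, -383425/512, …
ICs: h(0) = -6.

f: a_k = -2, -1, 1/4, -1/8, 5/64, -7/128, 21/512, …
g: a_k = 2, 2, 4, 6, 10, 16, 26, …
f·g: L₀ = L_f ⊗_s L_g, ord ≤ 1·1.
Differentiate: ansatz ord ≤ ord L₀ ⇒ L.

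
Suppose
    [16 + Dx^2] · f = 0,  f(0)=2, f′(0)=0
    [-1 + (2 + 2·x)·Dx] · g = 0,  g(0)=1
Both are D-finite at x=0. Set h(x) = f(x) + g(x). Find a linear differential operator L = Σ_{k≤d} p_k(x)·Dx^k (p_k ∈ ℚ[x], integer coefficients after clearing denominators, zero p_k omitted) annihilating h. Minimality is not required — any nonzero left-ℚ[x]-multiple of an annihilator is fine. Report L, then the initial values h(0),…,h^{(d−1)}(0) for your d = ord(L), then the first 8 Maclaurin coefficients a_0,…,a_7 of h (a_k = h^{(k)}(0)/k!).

L = (-1072 - 2048·x - 1024·x^2) + (2016 + 6112·x + 6144·x^2 + 2048·x^3)·Dx + (-67 - 128·x - 64·x^2)·Dx^2 + (126 + 382·x + 384·x^2 + 128·x^3)·Dx^3  (order 3).
h: a_k = 3, 1/2, -129/8, 1/16, 8177/384, 7/256, -525233/46080, 33/2048, …
ICs: h(0) = 3, h′(0) = 1/2, h′′(0) = -129/4.

f: a_k = 2, 0, -16, 0, 64/3, 0, -512/45, 0, …
g: a_k = 1, 1/2, -1/8, 1/16, -5/128, 7/256, -21/1024, 33/2048, …
L₀ := lclm(L_f,L_g); ord L₀ ≤ 2+1.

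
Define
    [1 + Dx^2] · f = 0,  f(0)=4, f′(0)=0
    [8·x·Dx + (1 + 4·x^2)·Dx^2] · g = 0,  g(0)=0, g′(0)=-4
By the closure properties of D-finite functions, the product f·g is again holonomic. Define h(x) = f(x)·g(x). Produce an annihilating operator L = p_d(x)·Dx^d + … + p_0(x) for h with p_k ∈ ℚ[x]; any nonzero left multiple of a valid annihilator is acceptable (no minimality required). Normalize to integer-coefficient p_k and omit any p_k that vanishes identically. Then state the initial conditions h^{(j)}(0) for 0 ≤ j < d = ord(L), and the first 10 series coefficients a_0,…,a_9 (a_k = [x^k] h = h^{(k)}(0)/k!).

L = (85 + 944·x^2 + 416·x^4 + 256·x^6 + 256·x^8) + (144·x + 704·x^3 + 768·x^5 + 1024·x^7)·Dx + (90 + 992·x^2 + 576·x^4 + 512·x^6 + 512·x^8)·Dx^2 + (144·x + 704·x^3 + 768·x^5 + 1024·x^7)·Dx^3 + (5 + 48·x^2 + 160·x^4 + 256·x^6 + 256·x^8)·Dx^4  (order 4).
h: a_k = 0, -16, 0, 88/3, 0, -938/15, 0, 54431/315, 0, -801991/1512, …
ICs: h(0) = 0, h′(0) = -16, h′′(0) = 0, h′′′(0) = 176.

f: a_k = 4, 0, -2, 0, 1/6, 0, -1/180, 0, 1/10080, 0, …
g: a_k = 0, -4, 0, 16/3, 0, -64/5, 0, 256/7, 0, -1024/9, …
Sym-product of L_f,L_g gives L₀ (≤ ord 4).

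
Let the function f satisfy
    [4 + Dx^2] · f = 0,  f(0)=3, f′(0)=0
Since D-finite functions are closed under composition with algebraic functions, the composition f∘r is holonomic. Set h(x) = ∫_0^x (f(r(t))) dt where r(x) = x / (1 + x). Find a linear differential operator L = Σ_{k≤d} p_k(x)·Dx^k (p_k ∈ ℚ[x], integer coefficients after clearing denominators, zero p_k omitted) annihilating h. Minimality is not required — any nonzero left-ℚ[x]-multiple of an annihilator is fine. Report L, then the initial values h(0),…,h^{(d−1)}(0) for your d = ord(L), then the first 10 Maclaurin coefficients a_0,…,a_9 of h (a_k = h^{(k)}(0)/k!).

f: a_k = 3, 0, -6, 0, 2, 0, -4/15, 0, 2/105, 0, …
Substitute x→r, Dx→(1/r')Dx; clear ⇒ L₀.
h=∫₀ˣh₀: take L = L₀·Dx.
L = 4·Dx + (2 + 6·x + 6·x^2 + 2·x^3)·Dx^2 + (1 + 4·x + 6·x^2 + 4·x^3 + x^4)·Dx^3  (order 3).
h: a_k = 0, 3, 0, -2, 3, -16/5, 8/3, -22/15, -3/10, 2354/945, …
ICs: h(0) = 0, h′(0) = 3, h′′(0) = 0.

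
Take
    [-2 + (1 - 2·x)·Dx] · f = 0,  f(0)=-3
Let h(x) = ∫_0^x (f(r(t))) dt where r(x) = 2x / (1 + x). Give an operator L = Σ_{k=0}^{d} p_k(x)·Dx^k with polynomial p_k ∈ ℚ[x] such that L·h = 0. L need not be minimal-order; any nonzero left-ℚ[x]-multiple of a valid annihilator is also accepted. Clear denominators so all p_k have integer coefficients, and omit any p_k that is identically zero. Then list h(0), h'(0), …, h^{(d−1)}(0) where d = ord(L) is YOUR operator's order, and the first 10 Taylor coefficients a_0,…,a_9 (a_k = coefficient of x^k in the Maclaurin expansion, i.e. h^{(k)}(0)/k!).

L = 4·Dx + (-1 + 2·x + 3·x^2)·Dx^2  (order 2).
h: a_k = 0, -3, -6, -12, -27, -324/5, -162, -2916/7, -2187/2, -2916, …
ICs: h(0) = 0, h′(0) = -3.

f: a_k = -3, -6, -12, -24, -48, -96, -192, -384, -768, -1536, …
Substitute x→r, Dx→(1/r')Dx; clear ⇒ L₀.
Integrate: L := L₀·Dx.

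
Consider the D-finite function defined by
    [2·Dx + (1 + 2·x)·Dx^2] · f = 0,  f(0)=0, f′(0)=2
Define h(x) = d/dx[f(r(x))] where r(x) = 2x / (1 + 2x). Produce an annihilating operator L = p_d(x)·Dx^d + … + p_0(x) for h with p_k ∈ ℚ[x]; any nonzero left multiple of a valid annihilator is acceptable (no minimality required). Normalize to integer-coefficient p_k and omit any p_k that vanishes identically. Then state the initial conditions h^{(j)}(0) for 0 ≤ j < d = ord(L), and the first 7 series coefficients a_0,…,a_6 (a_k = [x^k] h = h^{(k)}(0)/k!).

f: a_k = 0, 2, -2, 8/3, -4, 32/5, -32/3, …
L₀ from L_f via x↦r, Dx↦r'^{-1}Dx.
h₀' ⇒ L via d/dx closure of L₀.
L = (8 + 24·x) + (1 + 8·x + 12·x^2)·Dx  (order 1).
h: a_k = 4, -32, 208, -1280, 7744, -46592, 279808, …
ICs: h(0) = 4.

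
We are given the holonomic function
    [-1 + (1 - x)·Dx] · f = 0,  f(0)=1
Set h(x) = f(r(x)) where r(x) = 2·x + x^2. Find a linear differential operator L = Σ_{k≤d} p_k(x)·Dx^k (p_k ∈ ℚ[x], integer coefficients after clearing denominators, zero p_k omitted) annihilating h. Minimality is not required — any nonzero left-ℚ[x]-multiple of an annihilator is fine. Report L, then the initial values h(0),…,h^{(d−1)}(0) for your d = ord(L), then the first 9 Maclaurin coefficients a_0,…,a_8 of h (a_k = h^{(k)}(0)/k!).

L = (2 + 2·x) + (-1 + 2·x + x^2)·Dx  (order 1).
h: a_k = 1, 2, 5, 12, 29, 70, 169, 408, 985, …
ICs: h(0) = 1.

f: a_k = 1, 1, 1, 1, 1, 1, 1, 1, 1, …
Change of var in L_f (x↦r) gives L₀.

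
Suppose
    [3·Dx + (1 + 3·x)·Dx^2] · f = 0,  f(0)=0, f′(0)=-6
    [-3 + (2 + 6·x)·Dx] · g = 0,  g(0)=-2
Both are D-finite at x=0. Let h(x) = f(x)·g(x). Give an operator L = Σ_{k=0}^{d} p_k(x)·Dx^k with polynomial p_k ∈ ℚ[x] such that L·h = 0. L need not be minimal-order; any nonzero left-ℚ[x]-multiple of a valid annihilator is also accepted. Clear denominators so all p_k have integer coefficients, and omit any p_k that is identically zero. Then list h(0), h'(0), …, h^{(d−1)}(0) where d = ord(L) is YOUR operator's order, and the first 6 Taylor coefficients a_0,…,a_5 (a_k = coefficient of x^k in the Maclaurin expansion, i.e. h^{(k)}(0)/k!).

L = 9 + (4 + 24·x + 36·x^2)·Dx^2  (order 2).
h: a_k = 0, 12, 0, -9/2, 27/2, -5751/160, …
ICs: h(0) = 0, h′(0) = 12.

f: a_k = 0, -6, 9, -18, 81/2, -486/5, …
g: a_k = -2, -3, 9/4, -27/8, 405/64, -1701/128, …
L₀ := L_f ⊗_s L_g (sym. prod.), ord ≤ 2.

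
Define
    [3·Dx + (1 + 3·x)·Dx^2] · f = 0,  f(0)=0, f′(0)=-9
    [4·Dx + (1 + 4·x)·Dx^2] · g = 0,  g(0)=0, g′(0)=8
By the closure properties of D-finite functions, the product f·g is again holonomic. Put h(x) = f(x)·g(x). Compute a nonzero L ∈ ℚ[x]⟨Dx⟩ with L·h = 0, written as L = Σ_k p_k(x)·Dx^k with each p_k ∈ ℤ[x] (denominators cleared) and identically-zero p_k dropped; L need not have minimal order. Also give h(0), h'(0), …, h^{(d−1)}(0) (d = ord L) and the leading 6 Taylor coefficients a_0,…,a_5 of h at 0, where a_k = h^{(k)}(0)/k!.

L = (600 + 4032·x + 6912·x^2)·Dx + (854 + 8808·x + 30240·x^2 + 34560·x^3)·Dx^2 + (172 + 2380·x + 12312·x^2 + 28224·x^3 + 24192·x^4)·Dx^3 + (7 + 122·x + 847·x^2 + 2928·x^3 + 5040·x^4 + 3456·x^5)·Dx^4  (order 4).
h: a_k = 0, 0, -72, 252, -816, 2646, …
ICs: h(0) = 0, h′(0) = 0, h′′(0) = -144, h′′′(0) = 1512.

f: a_k = 0, -9, 27/2, -27, 243/4, -729/5, …
g: a_k = 0, 8, -16, 128/3, -128, 2048/5, …
h₀=f·g: eliminate ⇒ L₀, order ≤ 2·2.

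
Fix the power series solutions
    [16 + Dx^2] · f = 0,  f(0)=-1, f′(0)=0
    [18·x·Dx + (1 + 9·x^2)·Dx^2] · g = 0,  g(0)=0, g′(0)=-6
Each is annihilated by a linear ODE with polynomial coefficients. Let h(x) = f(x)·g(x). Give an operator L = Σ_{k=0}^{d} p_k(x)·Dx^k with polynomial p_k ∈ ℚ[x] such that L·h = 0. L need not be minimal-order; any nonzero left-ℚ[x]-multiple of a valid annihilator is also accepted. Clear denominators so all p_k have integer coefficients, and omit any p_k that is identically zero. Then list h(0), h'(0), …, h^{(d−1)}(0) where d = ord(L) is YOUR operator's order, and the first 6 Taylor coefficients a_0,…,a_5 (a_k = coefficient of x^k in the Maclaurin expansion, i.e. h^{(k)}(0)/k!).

L = (20800 + 494784·x^2 + 2923776·x^4 + 11943936·x^6 + 26873856·x^8) + (19584·x + 342144·x^3 + 2239488·x^5 + 6718464·x^7)·Dx + (1700 + 42732·x^2 + 318816·x^4 + 1492992·x^6 + 3359232·x^8)·Dx^2 + (1224·x + 21384·x^3 + 139968·x^5 + 419904·x^7)·Dx^3 + (25 + 738·x^2 + 8505·x^4 + 46656·x^6 + 104976·x^8)·Dx^4  (order 4).
h: a_k = 0, 6, 0, -66, 0, 1526/5, …
ICs: h(0) = 0, h′(0) = 6, h′′(0) = 0, h′′′(0) = -396.

f: a_k = -1, 0, 8, 0, -32/3, 0, …
g: a_k = 0, -6, 0, 18, 0, -486/5, …
Product ⇒ symmetric product L₀, ord ≤ 4.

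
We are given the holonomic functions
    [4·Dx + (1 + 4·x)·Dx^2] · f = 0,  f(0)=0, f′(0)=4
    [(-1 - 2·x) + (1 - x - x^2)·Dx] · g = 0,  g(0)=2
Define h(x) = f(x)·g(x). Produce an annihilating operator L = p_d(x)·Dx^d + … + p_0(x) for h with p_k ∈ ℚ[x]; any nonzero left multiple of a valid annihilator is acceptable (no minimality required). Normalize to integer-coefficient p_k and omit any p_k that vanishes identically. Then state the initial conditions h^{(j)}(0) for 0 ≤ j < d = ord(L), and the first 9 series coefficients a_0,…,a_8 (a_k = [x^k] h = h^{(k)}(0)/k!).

f: a_k = 0, 4, -8, 64/3, -64, 1024/5, -2048/3, 16384/7, -8192, …
g: a_k = 2, 2, 4, 6, 10, 16, 26, 42, 68, …
L₀ := L_f ⊗_s L_g (sym. prod.), ord ≤ 2.
L = (6 + 16·x) + (-2 + 16·x + 20·x^2)·Dx + (-1 - 3·x + 5·x^2 + 4·x^3)·Dx^2  (order 2).
h: a_k = 0, 8, -8, 128/3, -280/3, 5384/15, -16496/15, 137912/35, -1422056/105, …
ICs: h(0) = 0, h′(0) = 8.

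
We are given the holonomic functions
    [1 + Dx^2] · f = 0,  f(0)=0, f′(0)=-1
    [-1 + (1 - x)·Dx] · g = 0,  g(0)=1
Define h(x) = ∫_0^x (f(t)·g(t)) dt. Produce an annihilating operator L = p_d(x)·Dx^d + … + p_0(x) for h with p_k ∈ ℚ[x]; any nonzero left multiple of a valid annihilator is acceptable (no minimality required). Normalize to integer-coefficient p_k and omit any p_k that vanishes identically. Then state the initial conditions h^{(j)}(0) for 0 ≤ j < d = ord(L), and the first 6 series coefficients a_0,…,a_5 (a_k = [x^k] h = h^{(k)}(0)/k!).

f: a_k = 0, -1, 0, 1/6, 0, -1/120, …
g: a_k = 1, 1, 1, 1, 1, 1, …
Sym-product of L_f,L_g gives L₀ (≤ ord 2).
h=∫₀ˣh₀: take L = L₀·Dx.
L = (-1 + x)·Dx + 2·Dx^2 + (-1 + x)·Dx^3  (order 3).
h: a_k = 0, 0, -1/2, -1/3, -5/24, -1/6, …
ICs: h(0) = 0, h′(0) = 0, h′′(0) = -1.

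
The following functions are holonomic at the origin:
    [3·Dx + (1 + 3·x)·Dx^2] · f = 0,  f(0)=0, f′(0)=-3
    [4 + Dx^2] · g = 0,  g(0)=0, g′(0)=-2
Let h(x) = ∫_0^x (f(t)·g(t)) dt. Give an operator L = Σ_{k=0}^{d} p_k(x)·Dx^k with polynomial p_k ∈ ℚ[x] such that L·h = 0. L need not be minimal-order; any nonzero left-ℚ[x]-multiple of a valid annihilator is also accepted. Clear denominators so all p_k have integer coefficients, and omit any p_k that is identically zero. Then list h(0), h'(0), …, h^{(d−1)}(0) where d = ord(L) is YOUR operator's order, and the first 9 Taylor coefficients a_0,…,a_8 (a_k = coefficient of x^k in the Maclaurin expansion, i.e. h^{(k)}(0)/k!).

L = (-1112 - 1248·x + 7344·x^2 + 27648·x^3 + 20736·x^4)·Dx + (-48 + 2160·x + 10368·x^2 + 10368·x^3)·Dx^2 + (-250 + 240·x + 4968·x^2 + 13824·x^3 + 10368·x^4)·Dx^3 + (-12 + 540·x + 2592·x^2 + 2592·x^3)·Dx^4 + (7 + 138·x + 783·x^2 + 1728·x^3 + 1296·x^4)·Dx^5  (order 5).
h: a_k = 0, 0, 0, 2, -9/4, 14/5, -23/4, 86/7, -543/20, …
ICs: h(0) = 0, h′(0) = 0, h′′(0) = 0, h′′′(0) = 12, h′′′′(0) = -54.

f: a_k = 0, -3, 9/2, -9, 81/4, -243/5, 243/2, -2187/7, 6561/8, …
g: a_k = 0, -2, 0, 4/3, 0, -4/15, 0, 8/315, 0, …
Sym-product of L_f,L_g gives L₀ (≤ ord 4).
Integrate: L := L₀·Dx.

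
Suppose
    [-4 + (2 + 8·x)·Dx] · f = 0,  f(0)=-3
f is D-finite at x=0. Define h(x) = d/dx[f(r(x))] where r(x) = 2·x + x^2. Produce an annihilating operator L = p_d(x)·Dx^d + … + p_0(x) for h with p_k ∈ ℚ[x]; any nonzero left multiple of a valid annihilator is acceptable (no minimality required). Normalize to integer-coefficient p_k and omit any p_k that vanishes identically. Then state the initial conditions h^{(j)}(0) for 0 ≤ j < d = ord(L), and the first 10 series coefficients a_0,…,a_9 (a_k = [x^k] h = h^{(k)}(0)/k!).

L = -3 + (-1 - 9·x - 12·x^2 - 4·x^3)·Dx  (order 1).
h: a_k = -12, 36, -216, 1368, -9000, 60696, -416304, 2890224, -20249352, 142879320, …
ICs: h(0) = -12.

f: a_k = -3, -6, 6, -12, 30, -84, 252, -792, 2574, -8580, …
h₀=f(r): pull back L_f along r ⇒ L₀.
Differentiate: ansatz ord ≤ ord L₀ ⇒ L.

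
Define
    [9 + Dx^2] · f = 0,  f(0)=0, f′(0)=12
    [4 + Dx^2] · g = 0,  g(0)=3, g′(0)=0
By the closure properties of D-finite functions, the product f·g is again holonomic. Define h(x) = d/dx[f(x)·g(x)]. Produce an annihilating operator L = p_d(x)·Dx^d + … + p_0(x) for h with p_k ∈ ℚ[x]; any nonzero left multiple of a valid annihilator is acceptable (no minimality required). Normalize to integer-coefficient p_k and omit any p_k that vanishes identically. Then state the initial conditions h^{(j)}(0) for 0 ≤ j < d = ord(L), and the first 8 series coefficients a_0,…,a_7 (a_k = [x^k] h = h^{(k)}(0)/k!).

L = 25 + 26·Dx^2 + Dx^4  (order 4).
h: a_k = 36, 0, -378, 0, 1563/2, 0, -13021/20, 0, …
ICs: h(0) = 36, h′(0) = 0, h′′(0) = -756, h′′′(0) = 0.

f: a_k = 0, 12, 0, -18, 0, 81/10, 0, -243/140, …
g: a_k = 3, 0, -6, 0, 2, 0, -4/15, 0, …
Sym-product of L_f,L_g gives L₀ (≤ ord 4).
Differentiate: ansatz ord ≤ ord L₀ ⇒ L.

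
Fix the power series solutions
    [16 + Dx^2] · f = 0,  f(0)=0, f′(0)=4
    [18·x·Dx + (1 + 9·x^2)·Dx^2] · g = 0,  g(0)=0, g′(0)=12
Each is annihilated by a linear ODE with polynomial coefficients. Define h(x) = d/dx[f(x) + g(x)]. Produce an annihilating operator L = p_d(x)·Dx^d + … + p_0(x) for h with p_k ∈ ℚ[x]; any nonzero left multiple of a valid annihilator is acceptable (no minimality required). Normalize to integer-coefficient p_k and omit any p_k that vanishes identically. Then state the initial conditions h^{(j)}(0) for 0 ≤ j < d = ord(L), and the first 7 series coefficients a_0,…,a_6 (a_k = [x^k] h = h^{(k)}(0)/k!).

L = (-13248·x + 181440·x^3 + 186624·x^5) + (-16 + 6048·x^2 + 66096·x^4 + 93312·x^6)·Dx + (-828·x + 11340·x^3 + 11664·x^5)·Dx^2 + (-1 + 378·x^2 + 4131·x^4 + 5832·x^6)·Dx^3  (order 3).
h: a_k = 16, 0, -140, 0, 3044/3, 0, -394684/45, …
ICs: h(0) = 16, h′(0) = 0, h′′(0) = -280.

f: a_k = 0, 4, 0, -32/3, 0, 128/15, 0, …
g: a_k = 0, 12, 0, -36, 0, 972/5, 0, …
L₀ := lclm(L_f,L_g); ord L₀ ≤ 2+2.
h=h₀': d/dx-closure on L₀ ⇒ L.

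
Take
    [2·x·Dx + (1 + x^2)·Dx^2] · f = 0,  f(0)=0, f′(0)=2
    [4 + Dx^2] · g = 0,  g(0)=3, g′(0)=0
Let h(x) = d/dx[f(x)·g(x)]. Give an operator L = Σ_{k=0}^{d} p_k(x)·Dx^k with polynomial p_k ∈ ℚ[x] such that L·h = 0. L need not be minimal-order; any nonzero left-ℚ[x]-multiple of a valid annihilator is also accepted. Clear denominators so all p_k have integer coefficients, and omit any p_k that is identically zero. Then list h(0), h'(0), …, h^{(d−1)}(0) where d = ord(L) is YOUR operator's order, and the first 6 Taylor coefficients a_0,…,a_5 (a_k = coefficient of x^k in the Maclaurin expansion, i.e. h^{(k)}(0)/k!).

f: a_k = 0, 2, 0, -2/3, 0, 2/5, …
g: a_k = 3, 0, -6, 0, 2, 0, …
h₀=f·g: eliminate ⇒ L₀, order ≤ 2·2.
Derive L from L₀ (diff closure).
L = (512 + 1824·x^2 + 2768·x^4 + 1920·x^6 + 912·x^8 + 320·x^10 + 64·x^12) + (248·x + 944·x^3 + 1240·x^5 + 800·x^7 + 320·x^9 + 64·x^11)·Dx + (168 + 652·x^2 + 1080·x^4 + 892·x^6 + 488·x^8 + 176·x^10 + 32·x^12)·Dx^2 + (62·x + 236·x^3 + 310·x^5 + 200·x^7 + 80·x^9 + 16·x^11)·Dx^3 + (10 + 49·x^2 + 97·x^4 + 103·x^6 + 65·x^8 + 24·x^10 + 4·x^12)·Dx^4  (order 4).
h: a_k = 6, 0, -42, 0, 46, 0, …
ICs: h(0) = 6, h′(0) = 0, h′′(0) = -84, h′′′(0) = 0.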